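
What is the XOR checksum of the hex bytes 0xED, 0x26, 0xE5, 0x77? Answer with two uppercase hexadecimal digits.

59

XOR the bytes together:
  start with 0xED
  0xED ⊕ 0x26 = 0xCB
  0xCB ⊕ 0xE5 = 0x2E
  0x2E ⊕ 0x77 = 0x59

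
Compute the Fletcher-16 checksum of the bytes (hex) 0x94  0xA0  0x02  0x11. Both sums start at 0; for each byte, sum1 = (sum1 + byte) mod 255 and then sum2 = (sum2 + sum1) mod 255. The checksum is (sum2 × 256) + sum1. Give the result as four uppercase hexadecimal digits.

4948

Running sums (mod 255):
  after byte 0 (0x94): sum1=148, sum2=148
  after byte 1 (0xA0): sum1=53, sum2=201
  after byte 2 (0x02): sum1=55, sum2=1
  after byte 3 (0x11): sum1=72, sum2=73
Checksum = sum2·256 + sum1 = 73·256 + 72 = 18760 = 0x4948.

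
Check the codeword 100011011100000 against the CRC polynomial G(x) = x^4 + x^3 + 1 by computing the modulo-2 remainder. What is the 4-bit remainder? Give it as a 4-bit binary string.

Modulo-2 division of 100011011100000 by 11001:
  pos 0: 10001 XOR 11001 = 01000
  pos 1: 10001 XOR 11001 = 01000
  pos 2: 10000 XOR 11001 = 01001
  pos 3: 10011 XOR 11001 = 01010
  pos 4: 10101 XOR 11001 = 01100
  pos 5: 11001 XOR 11001 = 00000
Remainder = 0000 (zero — the frame passes the CRC check).

0000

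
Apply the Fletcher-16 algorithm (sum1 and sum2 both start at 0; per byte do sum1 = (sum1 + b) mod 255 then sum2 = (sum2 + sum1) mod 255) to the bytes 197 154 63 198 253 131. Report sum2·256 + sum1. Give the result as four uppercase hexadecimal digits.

Running sums (mod 255):
  after byte 0 (197): sum1=197, sum2=197
  after byte 1 (154): sum1=96, sum2=38
  after byte 2 (63): sum1=159, sum2=197
  after byte 3 (198): sum1=102, sum2=44
  after byte 4 (253): sum1=100, sum2=144
  after byte 5 (131): sum1=231, sum2=120
Checksum = sum2·256 + sum1 = 120·256 + 231 = 30951 = 0x78E7.

78E7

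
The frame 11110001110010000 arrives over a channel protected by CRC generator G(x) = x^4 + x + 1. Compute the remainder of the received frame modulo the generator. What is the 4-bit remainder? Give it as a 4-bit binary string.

Modulo-2 division of 11110001110010000 by 10011:
  pos 0: 11110 XOR 10011 = 01101
  pos 1: 11010 XOR 10011 = 01001
  pos 2: 10010 XOR 10011 = 00001
  pos 6: 11110 XOR 10011 = 01101
  pos 7: 11010 XOR 10011 = 01001
  pos 8: 10011 XOR 10011 = 00000
Remainder = 0000 (zero — the frame passes the CRC check).

0000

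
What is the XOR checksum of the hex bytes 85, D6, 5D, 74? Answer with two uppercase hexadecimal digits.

7A

XOR the bytes together:
  start with 0x85
  0x85 ⊕ 0xD6 = 0x53
  0x53 ⊕ 0x5D = 0x0E
  0x0E ⊕ 0x74 = 0x7A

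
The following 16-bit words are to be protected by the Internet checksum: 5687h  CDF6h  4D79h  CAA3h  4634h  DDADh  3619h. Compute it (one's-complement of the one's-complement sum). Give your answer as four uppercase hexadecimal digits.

6969

One's-complement addition (fold any carry out of bit 15 back into bit 0):
  0x5687 + 0xCDF6 = 0x1247D → wrap carry → 0x247E
  0x247E + 0x4D79 = 0x071F7
  0x71F7 + 0xCAA3 = 0x13C9A → wrap carry → 0x3C9B
  0x3C9B + 0x4634 = 0x082CF
  0x82CF + 0xDDAD = 0x1607C → wrap carry → 0x607D
  0x607D + 0x3619 = 0x09696
One's-complement sum = 0x9696.
Checksum = ~0x9696 & 0xFFFF = 0x6969.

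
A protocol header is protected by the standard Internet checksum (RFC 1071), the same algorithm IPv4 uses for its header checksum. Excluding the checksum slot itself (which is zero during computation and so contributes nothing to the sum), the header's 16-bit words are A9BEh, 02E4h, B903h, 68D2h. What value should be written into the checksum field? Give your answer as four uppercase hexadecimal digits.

One's-complement addition (fold any carry out of bit 15 back into bit 0):
  0xA9BE + 0x02E4 = 0x0ACA2
  0xACA2 + 0xB903 = 0x165A5 → wrap carry → 0x65A6
  0x65A6 + 0x68D2 = 0x0CE78
One's-complement sum = 0xCE78.
Checksum = ~0xCE78 & 0xFFFF = 0x3187.

3187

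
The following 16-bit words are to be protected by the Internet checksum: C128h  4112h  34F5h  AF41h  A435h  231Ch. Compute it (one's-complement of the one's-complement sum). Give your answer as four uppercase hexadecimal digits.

523C

One's-complement addition (fold any carry out of bit 15 back into bit 0):
  0xC128 + 0x4112 = 0x1023A → wrap carry → 0x023B
  0x023B + 0x34F5 = 0x03730
  0x3730 + 0xAF41 = 0x0E671
  0xE671 + 0xA435 = 0x18AA6 → wrap carry → 0x8AA7
  0x8AA7 + 0x231C = 0x0ADC3
One's-complement sum = 0xADC3.
Checksum = ~0xADC3 & 0xFFFF = 0x523C.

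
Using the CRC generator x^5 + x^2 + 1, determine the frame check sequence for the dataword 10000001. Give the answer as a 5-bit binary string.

Append 5 zeros: 1000000100000. Divide by 100101 (XOR where the leading bit is 1):
  pos 0: 100000 XOR 100101 = 000101
  pos 3: 101010 XOR 100101 = 001111
  pos 5: 111100 XOR 100101 = 011001
  pos 6: 110010 XOR 100101 = 010111
  pos 7: 101110 XOR 100101 = 001011
Remainder (last 5 bits) = 01011. This is the CRC / FCS.

01011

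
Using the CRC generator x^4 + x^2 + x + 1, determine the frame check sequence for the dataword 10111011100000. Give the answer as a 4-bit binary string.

1011

Append 4 zeros: 101110111000000000. Divide by 10111 (XOR where the leading bit is 1):
  pos 0: 10111 XOR 10111 = 00000
  pos 6: 11100 XOR 10111 = 01011
  pos 7: 10110 XOR 10111 = 00001
  pos 11: 10000 XOR 10111 = 00111
  pos 13: 11100 XOR 10111 = 01011
Remainder (last 4 bits) = 1011. This is the CRC / FCS.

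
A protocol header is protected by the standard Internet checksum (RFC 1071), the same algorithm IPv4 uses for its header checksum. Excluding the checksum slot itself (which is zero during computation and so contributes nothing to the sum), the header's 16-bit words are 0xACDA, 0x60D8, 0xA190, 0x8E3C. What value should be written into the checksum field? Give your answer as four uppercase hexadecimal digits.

One's-complement addition (fold any carry out of bit 15 back into bit 0):
  0xACDA + 0x60D8 = 0x10DB2 → wrap carry → 0x0DB3
  0x0DB3 + 0xA190 = 0x0AF43
  0xAF43 + 0x8E3C = 0x13D7F → wrap carry → 0x3D80
One's-complement sum = 0x3D80.
Checksum = ~0x3D80 & 0xFFFF = 0xC27F.

C27F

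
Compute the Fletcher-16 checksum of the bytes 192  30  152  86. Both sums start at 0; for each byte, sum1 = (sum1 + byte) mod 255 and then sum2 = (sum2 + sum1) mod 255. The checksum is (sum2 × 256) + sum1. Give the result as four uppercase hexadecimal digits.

Running sums (mod 255):
  after byte 0 (192): sum1=192, sum2=192
  after byte 1 (30): sum1=222, sum2=159
  after byte 2 (152): sum1=119, sum2=23
  after byte 3 (86): sum1=205, sum2=228
Checksum = sum2·256 + sum1 = 228·256 + 205 = 58573 = 0xE4CD.

E4CD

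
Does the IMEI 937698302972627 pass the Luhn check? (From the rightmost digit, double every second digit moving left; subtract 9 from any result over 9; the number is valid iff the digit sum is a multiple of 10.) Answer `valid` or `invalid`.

From the right, keep odd positions and double even positions (subtract 9 from any doubled value over 9):
  doubled (positions 2,4,...): 4 4 9 0 7 3 6 → sum 33
  kept (positions 1,3,...): 7 6 7 2 3 9 7 9 → sum 50
Total = 83.
83 mod 10 = 3, so the number is invalid.

invalid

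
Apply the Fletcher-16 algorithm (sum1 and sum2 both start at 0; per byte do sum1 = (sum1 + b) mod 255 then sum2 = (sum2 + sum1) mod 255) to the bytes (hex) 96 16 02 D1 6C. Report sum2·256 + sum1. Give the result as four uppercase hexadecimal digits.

Running sums (mod 255):
  after byte 0 (96): sum1=150, sum2=150
  after byte 1 (16): sum1=172, sum2=67
  after byte 2 (02): sum1=174, sum2=241
  after byte 3 (D1): sum1=128, sum2=114
  after byte 4 (6C): sum1=236, sum2=95
Checksum = sum2·256 + sum1 = 95·256 + 236 = 24556 = 0x5FEC.

5FEC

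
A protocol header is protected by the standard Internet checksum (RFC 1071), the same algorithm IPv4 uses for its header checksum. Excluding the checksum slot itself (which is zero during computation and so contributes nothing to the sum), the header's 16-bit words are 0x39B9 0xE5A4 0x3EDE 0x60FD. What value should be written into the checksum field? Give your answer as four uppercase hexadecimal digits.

40C6

One's-complement addition (fold any carry out of bit 15 back into bit 0):
  0x39B9 + 0xE5A4 = 0x11F5D → wrap carry → 0x1F5E
  0x1F5E + 0x3EDE = 0x05E3C
  0x5E3C + 0x60FD = 0x0BF39
One's-complement sum = 0xBF39.
Checksum = ~0xBF39 & 0xFFFF = 0x40C6.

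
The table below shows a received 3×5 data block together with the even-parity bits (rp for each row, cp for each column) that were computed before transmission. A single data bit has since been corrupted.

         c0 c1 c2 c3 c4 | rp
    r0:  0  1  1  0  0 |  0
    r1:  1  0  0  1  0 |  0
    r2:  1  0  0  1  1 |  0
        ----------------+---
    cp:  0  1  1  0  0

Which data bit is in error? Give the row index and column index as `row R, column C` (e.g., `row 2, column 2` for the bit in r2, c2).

row 2, column 4

Recompute each row's even parity and compare to rp:
  r0: data parity 0, sent rp 0 → ok
  r1: data parity 0, sent rp 0 → ok
  r2: data parity 1, sent rp 0 → mismatch
Recompute each column's even parity and compare to cp:
  c0: data parity 0, sent cp 0 → ok
  c1: data parity 1, sent cp 1 → ok
  c2: data parity 1, sent cp 1 → ok
  c3: data parity 0, sent cp 0 → ok
  c4: data parity 1, sent cp 0 → mismatch
Exactly one row (r2) and one column (c4) fail → the flipped bit is at their intersection.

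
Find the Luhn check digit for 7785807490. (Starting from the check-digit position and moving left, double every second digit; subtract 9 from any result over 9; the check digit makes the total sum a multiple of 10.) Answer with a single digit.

7

Partial digits right→left: 0 9 4 7 0 8 5 8 7 7
Double every second digit counting from the check-digit position (so the 1st, 3rd, 5th, ... of the partial from the right).
  doubled (with −9 where >9): 0 8 0 1 5 → sum 14
  kept as-is: 9 7 8 8 7 → sum 39
Total = 14 + 39 = 53.
Check digit = (10 − (53 mod 10)) mod 10 = 7.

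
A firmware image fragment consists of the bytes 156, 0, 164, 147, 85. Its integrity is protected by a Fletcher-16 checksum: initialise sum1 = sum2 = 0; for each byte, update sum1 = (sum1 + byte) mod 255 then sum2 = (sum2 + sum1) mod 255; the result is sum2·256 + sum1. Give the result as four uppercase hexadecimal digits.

Running sums (mod 255):
  after byte 0 (156): sum1=156, sum2=156
  after byte 1 (0): sum1=156, sum2=57
  after byte 2 (164): sum1=65, sum2=122
  after byte 3 (147): sum1=212, sum2=79
  after byte 4 (85): sum1=42, sum2=121
Checksum = sum2·256 + sum1 = 121·256 + 42 = 31018 = 0x792A.

792A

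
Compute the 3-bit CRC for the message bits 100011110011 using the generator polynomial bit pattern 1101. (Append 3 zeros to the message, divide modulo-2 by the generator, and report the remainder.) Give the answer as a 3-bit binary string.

001

Append 3 zeros: 100011110011000. Divide by 1101 (XOR where the leading bit is 1):
  pos 0: 1000 XOR 1101 = 0101
  pos 1: 1011 XOR 1101 = 0110
  pos 2: 1101 XOR 1101 = 0000
  pos 6: 1100 XOR 1101 = 0001
  pos 9: 1110 XOR 1101 = 0011
  pos 11: 1100 XOR 1101 = 0001
Remainder (last 3 bits) = 001. This is the CRC / FCS.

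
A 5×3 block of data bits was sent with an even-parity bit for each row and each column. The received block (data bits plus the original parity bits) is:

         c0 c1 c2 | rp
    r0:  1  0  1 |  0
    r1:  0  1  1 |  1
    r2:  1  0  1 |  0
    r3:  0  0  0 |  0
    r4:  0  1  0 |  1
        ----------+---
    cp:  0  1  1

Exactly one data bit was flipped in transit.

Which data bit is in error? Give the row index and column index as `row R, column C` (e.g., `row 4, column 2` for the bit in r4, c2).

row 1, column 1

Recompute each row's even parity and compare to rp:
  r0: data parity 0, sent rp 0 → ok
  r1: data parity 0, sent rp 1 → mismatch
  r2: data parity 0, sent rp 0 → ok
  r3: data parity 0, sent rp 0 → ok
  r4: data parity 1, sent rp 1 → ok
Recompute each column's even parity and compare to cp:
  c0: data parity 0, sent cp 0 → ok
  c1: data parity 0, sent cp 1 → mismatch
  c2: data parity 1, sent cp 1 → ok
Exactly one row (r1) and one column (c1) fail → the flipped bit is at their intersection.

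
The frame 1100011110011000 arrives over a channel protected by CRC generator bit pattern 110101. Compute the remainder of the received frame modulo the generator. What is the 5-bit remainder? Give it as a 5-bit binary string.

Modulo-2 division of 1100011110011000 by 110101:
  pos 0: 110001 XOR 110101 = 000100
  pos 3: 100111 XOR 110101 = 010010
  pos 4: 100100 XOR 110101 = 010001
  pos 5: 100010 XOR 110101 = 010111
  pos 6: 101111 XOR 110101 = 011010
  pos 7: 110101 XOR 110101 = 000000
Remainder = 00000 (zero — the frame passes the CRC check).

00000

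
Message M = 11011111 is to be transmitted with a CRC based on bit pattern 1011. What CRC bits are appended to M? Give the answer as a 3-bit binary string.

Append 3 zeros: 11011111000. Divide by 1011 (XOR where the leading bit is 1):
  pos 0: 1101 XOR 1011 = 0110
  pos 1: 1101 XOR 1011 = 0110
  pos 2: 1101 XOR 1011 = 0110
  pos 3: 1101 XOR 1011 = 0110
  pos 4: 1101 XOR 1011 = 0110
  pos 5: 1100 XOR 1011 = 0111
  pos 6: 1110 XOR 1011 = 0101
  pos 7: 1010 XOR 1011 = 0001
Remainder (last 3 bits) = 001. This is the CRC / FCS.

001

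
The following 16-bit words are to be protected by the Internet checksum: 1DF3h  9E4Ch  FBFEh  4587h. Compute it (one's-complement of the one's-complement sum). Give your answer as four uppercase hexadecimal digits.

One's-complement addition (fold any carry out of bit 15 back into bit 0):
  0x1DF3 + 0x9E4C = 0x0BC3F
  0xBC3F + 0xFBFE = 0x1B83D → wrap carry → 0xB83E
  0xB83E + 0x4587 = 0x0FDC5
One's-complement sum = 0xFDC5.
Checksum = ~0xFDC5 & 0xFFFF = 0x023A.

023A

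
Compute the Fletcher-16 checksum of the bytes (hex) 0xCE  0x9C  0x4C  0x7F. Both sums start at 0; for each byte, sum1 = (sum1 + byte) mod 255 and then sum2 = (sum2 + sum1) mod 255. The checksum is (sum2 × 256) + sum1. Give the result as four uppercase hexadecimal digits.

Running sums (mod 255):
  after byte 0 (0xCE): sum1=206, sum2=206
  after byte 1 (0x9C): sum1=107, sum2=58
  after byte 2 (0x4C): sum1=183, sum2=241
  after byte 3 (0x7F): sum1=55, sum2=41
Checksum = sum2·256 + sum1 = 41·256 + 55 = 10551 = 0x2937.

2937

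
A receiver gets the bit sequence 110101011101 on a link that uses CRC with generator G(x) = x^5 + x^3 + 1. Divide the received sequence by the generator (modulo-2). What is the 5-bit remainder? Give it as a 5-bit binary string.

Modulo-2 division of 110101011101 by 101001:
  pos 0: 110101 XOR 101001 = 011100
  pos 1: 111000 XOR 101001 = 010001
  pos 2: 100011 XOR 101001 = 001010
  pos 4: 101011 XOR 101001 = 000010
Remainder = 01001 (nonzero — an error is detected).

01001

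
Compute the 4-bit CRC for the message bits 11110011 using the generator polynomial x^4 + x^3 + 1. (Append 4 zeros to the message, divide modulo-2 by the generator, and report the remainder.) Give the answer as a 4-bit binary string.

Append 4 zeros: 111100110000. Divide by 11001 (XOR where the leading bit is 1):
  pos 0: 11110 XOR 11001 = 00111
  pos 2: 11101 XOR 11001 = 00100
  pos 4: 10010 XOR 11001 = 01011
  pos 5: 10110 XOR 11001 = 01111
  pos 6: 11110 XOR 11001 = 00111
Remainder (last 4 bits) = 1110. This is the CRC / FCS.

1110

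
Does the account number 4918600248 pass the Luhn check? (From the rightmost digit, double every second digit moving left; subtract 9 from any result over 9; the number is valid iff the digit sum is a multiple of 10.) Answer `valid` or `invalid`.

invalid

From the right, keep odd positions and double even positions (subtract 9 from any doubled value over 9):
  doubled (positions 2,4,...): 8 0 3 2 8 → sum 21
  kept (positions 1,3,...): 8 2 0 8 9 → sum 27
Total = 48.
48 mod 10 = 8, so the number is invalid.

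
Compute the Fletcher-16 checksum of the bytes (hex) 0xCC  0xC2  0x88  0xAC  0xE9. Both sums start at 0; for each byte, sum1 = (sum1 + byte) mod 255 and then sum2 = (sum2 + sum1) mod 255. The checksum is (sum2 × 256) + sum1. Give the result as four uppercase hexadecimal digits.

E7AE

Running sums (mod 255):
  after byte 0 (0xCC): sum1=204, sum2=204
  after byte 1 (0xC2): sum1=143, sum2=92
  after byte 2 (0x88): sum1=24, sum2=116
  after byte 3 (0xAC): sum1=196, sum2=57
  after byte 4 (0xE9): sum1=174, sum2=231
Checksum = sum2·256 + sum1 = 231·256 + 174 = 59310 = 0xE7AE.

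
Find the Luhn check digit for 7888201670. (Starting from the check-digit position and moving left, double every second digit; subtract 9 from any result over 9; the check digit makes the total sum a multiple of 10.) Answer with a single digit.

8

Partial digits right→left: 0 7 6 1 0 2 8 8 8 7
Double every second digit counting from the check-digit position (so the 1st, 3rd, 5th, ... of the partial from the right).
  doubled (with −9 where >9): 0 3 0 7 7 → sum 17
  kept as-is: 7 1 2 8 7 → sum 25
Total = 17 + 25 = 42.
Check digit = (10 − (42 mod 10)) mod 10 = 8.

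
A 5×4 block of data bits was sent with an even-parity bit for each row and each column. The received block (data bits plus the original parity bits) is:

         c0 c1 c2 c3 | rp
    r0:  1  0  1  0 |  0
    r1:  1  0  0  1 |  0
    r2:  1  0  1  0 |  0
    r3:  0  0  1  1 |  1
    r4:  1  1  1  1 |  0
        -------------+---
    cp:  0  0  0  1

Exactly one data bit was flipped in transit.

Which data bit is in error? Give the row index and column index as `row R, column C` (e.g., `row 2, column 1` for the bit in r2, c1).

row 3, column 1

Recompute each row's even parity and compare to rp:
  r0: data parity 0, sent rp 0 → ok
  r1: data parity 0, sent rp 0 → ok
  r2: data parity 0, sent rp 0 → ok
  r3: data parity 0, sent rp 1 → mismatch
  r4: data parity 0, sent rp 0 → ok
Recompute each column's even parity and compare to cp:
  c0: data parity 0, sent cp 0 → ok
  c1: data parity 1, sent cp 0 → mismatch
  c2: data parity 0, sent cp 0 → ok
  c3: data parity 1, sent cp 1 → ok
Exactly one row (r3) and one column (c1) fail → the flipped bit is at their intersection.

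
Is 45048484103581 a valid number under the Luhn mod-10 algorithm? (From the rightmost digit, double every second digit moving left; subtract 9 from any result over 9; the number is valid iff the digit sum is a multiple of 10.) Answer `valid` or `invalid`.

valid

From the right, keep odd positions and double even positions (subtract 9 from any doubled value over 9):
  doubled (positions 2,4,...): 7 6 2 7 7 0 8 → sum 37
  kept (positions 1,3,...): 1 5 0 4 4 4 5 → sum 23
Total = 60.
60 mod 10 = 0, so the number is valid.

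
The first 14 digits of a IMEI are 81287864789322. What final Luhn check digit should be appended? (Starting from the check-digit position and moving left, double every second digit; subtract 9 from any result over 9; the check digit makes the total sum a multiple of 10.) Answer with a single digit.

8

Partial digits right→left: 2 2 3 9 8 7 4 6 8 7 8 2 1 8
Double every second digit counting from the check-digit position (so the 1st, 3rd, 5th, ... of the partial from the right).
  doubled (with −9 where >9): 4 6 7 8 7 7 2 → sum 41
  kept as-is: 2 9 7 6 7 2 8 → sum 41
Total = 41 + 41 = 82.
Check digit = (10 − (82 mod 10)) mod 10 = 8.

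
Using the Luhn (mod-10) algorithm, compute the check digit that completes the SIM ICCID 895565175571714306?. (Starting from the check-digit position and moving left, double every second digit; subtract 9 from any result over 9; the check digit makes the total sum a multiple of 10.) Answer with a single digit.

7

Partial digits right→left: 6 0 3 4 1 7 1 7 5 5 7 1 5 6 5 5 9 8
Double every second digit counting from the check-digit position (so the 1st, 3rd, 5th, ... of the partial from the right).
  doubled (with −9 where >9): 3 6 2 2 1 5 1 1 9 → sum 30
  kept as-is: 0 4 7 7 5 1 6 5 8 → sum 43
Total = 30 + 43 = 73.
Check digit = (10 − (73 mod 10)) mod 10 = 7.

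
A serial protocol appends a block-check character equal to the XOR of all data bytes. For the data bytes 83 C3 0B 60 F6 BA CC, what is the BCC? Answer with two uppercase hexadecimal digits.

AB

XOR the bytes together:
  start with 0x83
  0x83 ⊕ 0xC3 = 0x40
  0x40 ⊕ 0x0B = 0x4B
  0x4B ⊕ 0x60 = 0x2B
  0x2B ⊕ 0xF6 = 0xDD
  0xDD ⊕ 0xBA = 0x67
  0x67 ⊕ 0xCC = 0xAB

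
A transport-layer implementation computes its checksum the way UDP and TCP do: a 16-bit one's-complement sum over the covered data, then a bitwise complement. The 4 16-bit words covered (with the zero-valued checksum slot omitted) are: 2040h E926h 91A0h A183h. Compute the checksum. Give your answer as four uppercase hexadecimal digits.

One's-complement addition (fold any carry out of bit 15 back into bit 0):
  0x2040 + 0xE926 = 0x10966 → wrap carry → 0x0967
  0x0967 + 0x91A0 = 0x09B07
  0x9B07 + 0xA183 = 0x13C8A → wrap carry → 0x3C8B
One's-complement sum = 0x3C8B.
Checksum = ~0x3C8B & 0xFFFF = 0xC374.

C374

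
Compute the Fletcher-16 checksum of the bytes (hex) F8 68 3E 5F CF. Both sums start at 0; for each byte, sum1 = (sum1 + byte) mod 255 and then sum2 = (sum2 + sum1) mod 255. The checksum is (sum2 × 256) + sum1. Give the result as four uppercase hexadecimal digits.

Running sums (mod 255):
  after byte 0 (F8): sum1=248, sum2=248
  after byte 1 (68): sum1=97, sum2=90
  after byte 2 (3E): sum1=159, sum2=249
  after byte 3 (5F): sum1=254, sum2=248
  after byte 4 (CF): sum1=206, sum2=199
Checksum = sum2·256 + sum1 = 199·256 + 206 = 51150 = 0xC7CE.

C7CE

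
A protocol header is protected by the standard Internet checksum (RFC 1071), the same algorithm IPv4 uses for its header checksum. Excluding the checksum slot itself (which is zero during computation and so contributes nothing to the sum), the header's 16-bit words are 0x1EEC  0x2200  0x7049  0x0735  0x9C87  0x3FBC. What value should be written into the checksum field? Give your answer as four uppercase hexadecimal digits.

6B51

One's-complement addition (fold any carry out of bit 15 back into bit 0):
  0x1EEC + 0x2200 = 0x040EC
  0x40EC + 0x7049 = 0x0B135
  0xB135 + 0x0735 = 0x0B86A
  0xB86A + 0x9C87 = 0x154F1 → wrap carry → 0x54F2
  0x54F2 + 0x3FBC = 0x094AE
One's-complement sum = 0x94AE.
Checksum = ~0x94AE & 0xFFFF = 0x6B51.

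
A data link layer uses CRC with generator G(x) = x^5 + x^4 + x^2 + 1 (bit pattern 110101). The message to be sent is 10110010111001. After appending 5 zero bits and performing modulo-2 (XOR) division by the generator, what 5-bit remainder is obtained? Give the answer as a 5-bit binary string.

Append 5 zeros: 1011001011100100000. Divide by 110101 (XOR where the leading bit is 1):
  pos 0: 101100 XOR 110101 = 011001
  pos 1: 110011 XOR 110101 = 000110
  pos 4: 110011 XOR 110101 = 000110
  pos 7: 110100 XOR 110101 = 000001
  pos 12: 110000 XOR 110101 = 000101
Remainder (last 5 bits) = 01010. This is the CRC / FCS.

01010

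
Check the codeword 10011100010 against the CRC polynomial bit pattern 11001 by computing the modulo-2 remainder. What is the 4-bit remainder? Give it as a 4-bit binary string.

Modulo-2 division of 10011100010 by 11001:
  pos 0: 10011 XOR 11001 = 01010
  pos 1: 10101 XOR 11001 = 01100
  pos 2: 11000 XOR 11001 = 00001
  pos 6: 10010 XOR 11001 = 01011
Remainder = 1011 (nonzero — an error is detected).

1011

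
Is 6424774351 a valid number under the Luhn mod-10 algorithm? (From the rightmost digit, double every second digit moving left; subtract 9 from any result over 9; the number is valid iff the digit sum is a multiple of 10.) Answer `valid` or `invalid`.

valid

From the right, keep odd positions and double even positions (subtract 9 from any doubled value over 9):
  doubled (positions 2,4,...): 1 8 5 4 3 → sum 21
  kept (positions 1,3,...): 1 3 7 4 4 → sum 19
Total = 40.
40 mod 10 = 0, so the number is valid.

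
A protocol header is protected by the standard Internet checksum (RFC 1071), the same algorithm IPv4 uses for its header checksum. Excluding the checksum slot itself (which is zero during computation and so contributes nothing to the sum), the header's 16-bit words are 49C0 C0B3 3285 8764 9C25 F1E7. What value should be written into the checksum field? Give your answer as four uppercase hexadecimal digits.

AD94

One's-complement addition (fold any carry out of bit 15 back into bit 0):
  0x49C0 + 0xC0B3 = 0x10A73 → wrap carry → 0x0A74
  0x0A74 + 0x3285 = 0x03CF9
  0x3CF9 + 0x8764 = 0x0C45D
  0xC45D + 0x9C25 = 0x16082 → wrap carry → 0x6083
  0x6083 + 0xF1E7 = 0x1526A → wrap carry → 0x526B
One's-complement sum = 0x526B.
Checksum = ~0x526B & 0xFFFF = 0xAD94.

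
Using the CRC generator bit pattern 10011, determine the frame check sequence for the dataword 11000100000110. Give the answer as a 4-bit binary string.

Append 4 zeros: 110001000001100000. Divide by 10011 (XOR where the leading bit is 1):
  pos 0: 11000 XOR 10011 = 01011
  pos 1: 10111 XOR 10011 = 00100
  pos 3: 10000 XOR 10011 = 00011
  pos 6: 11000 XOR 10011 = 01011
  pos 7: 10111 XOR 10011 = 00100
  pos 9: 10010 XOR 10011 = 00001
  pos 13: 10000 XOR 10011 = 00011
Remainder (last 4 bits) = 0011. This is the CRC / FCS.

0011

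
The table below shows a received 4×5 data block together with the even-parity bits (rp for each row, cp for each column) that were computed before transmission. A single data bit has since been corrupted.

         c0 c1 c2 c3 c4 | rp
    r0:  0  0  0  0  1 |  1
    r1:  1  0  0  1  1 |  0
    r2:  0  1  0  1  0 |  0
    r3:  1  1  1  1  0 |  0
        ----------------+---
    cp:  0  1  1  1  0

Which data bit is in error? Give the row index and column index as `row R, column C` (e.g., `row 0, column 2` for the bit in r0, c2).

Recompute each row's even parity and compare to rp:
  r0: data parity 1, sent rp 1 → ok
  r1: data parity 1, sent rp 0 → mismatch
  r2: data parity 0, sent rp 0 → ok
  r3: data parity 0, sent rp 0 → ok
Recompute each column's even parity and compare to cp:
  c0: data parity 0, sent cp 0 → ok
  c1: data parity 0, sent cp 1 → mismatch
  c2: data parity 1, sent cp 1 → ok
  c3: data parity 1, sent cp 1 → ok
  c4: data parity 0, sent cp 0 → ok
Exactly one row (r1) and one column (c1) fail → the flipped bit is at their intersection.

row 1, column 1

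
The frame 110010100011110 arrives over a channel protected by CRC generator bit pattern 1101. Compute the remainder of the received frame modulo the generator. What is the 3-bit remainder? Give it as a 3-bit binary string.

Modulo-2 division of 110010100011110 by 1101:
  pos 0: 1100 XOR 1101 = 0001
  pos 3: 1101 XOR 1101 = 0000
  pos 10: 1111 XOR 1101 = 0010
Remainder = 100 (nonzero — an error is detected).

100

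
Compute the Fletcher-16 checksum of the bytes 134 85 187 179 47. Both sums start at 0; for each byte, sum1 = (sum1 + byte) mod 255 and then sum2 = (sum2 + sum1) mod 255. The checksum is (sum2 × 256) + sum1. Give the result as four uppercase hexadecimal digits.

Running sums (mod 255):
  after byte 0 (134): sum1=134, sum2=134
  after byte 1 (85): sum1=219, sum2=98
  after byte 2 (187): sum1=151, sum2=249
  after byte 3 (179): sum1=75, sum2=69
  after byte 4 (47): sum1=122, sum2=191
Checksum = sum2·256 + sum1 = 191·256 + 122 = 49018 = 0xBF7A.

BF7A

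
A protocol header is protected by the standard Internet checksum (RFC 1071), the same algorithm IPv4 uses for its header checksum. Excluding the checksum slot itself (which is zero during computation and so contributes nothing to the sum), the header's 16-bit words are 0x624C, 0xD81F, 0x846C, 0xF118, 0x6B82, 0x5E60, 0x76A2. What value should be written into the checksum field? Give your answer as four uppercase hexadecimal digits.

One's-complement addition (fold any carry out of bit 15 back into bit 0):
  0x624C + 0xD81F = 0x13A6B → wrap carry → 0x3A6C
  0x3A6C + 0x846C = 0x0BED8
  0xBED8 + 0xF118 = 0x1AFF0 → wrap carry → 0xAFF1
  0xAFF1 + 0x6B82 = 0x11B73 → wrap carry → 0x1B74
  0x1B74 + 0x5E60 = 0x079D4
  0x79D4 + 0x76A2 = 0x0F076
One's-complement sum = 0xF076.
Checksum = ~0xF076 & 0xFFFF = 0x0F89.

0F89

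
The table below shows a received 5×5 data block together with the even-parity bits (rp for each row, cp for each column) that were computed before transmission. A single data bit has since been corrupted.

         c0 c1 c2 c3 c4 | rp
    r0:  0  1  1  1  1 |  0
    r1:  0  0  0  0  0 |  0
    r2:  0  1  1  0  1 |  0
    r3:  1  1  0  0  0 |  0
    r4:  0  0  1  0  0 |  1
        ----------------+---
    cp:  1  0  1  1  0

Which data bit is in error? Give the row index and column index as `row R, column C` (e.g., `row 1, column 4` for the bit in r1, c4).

row 2, column 1

Recompute each row's even parity and compare to rp:
  r0: data parity 0, sent rp 0 → ok
  r1: data parity 0, sent rp 0 → ok
  r2: data parity 1, sent rp 0 → mismatch
  r3: data parity 0, sent rp 0 → ok
  r4: data parity 1, sent rp 1 → ok
Recompute each column's even parity and compare to cp:
  c0: data parity 1, sent cp 1 → ok
  c1: data parity 1, sent cp 0 → mismatch
  c2: data parity 1, sent cp 1 → ok
  c3: data parity 1, sent cp 1 → ok
  c4: data parity 0, sent cp 0 → ok
Exactly one row (r2) and one column (c1) fail → the flipped bit is at their intersection.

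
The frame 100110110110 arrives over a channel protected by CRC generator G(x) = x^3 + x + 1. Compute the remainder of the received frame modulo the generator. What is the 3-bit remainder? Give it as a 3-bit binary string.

010

Modulo-2 division of 100110110110 by 1011:
  pos 0: 1001 XOR 1011 = 0010
  pos 2: 1010 XOR 1011 = 0001
  pos 5: 1110 XOR 1011 = 0101
  pos 6: 1011 XOR 1011 = 0000
Remainder = 010 (nonzero — an error is detected).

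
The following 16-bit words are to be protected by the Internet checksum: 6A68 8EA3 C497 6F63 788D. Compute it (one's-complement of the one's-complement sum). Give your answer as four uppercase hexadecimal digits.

One's-complement addition (fold any carry out of bit 15 back into bit 0):
  0x6A68 + 0x8EA3 = 0x0F90B
  0xF90B + 0xC497 = 0x1BDA2 → wrap carry → 0xBDA3
  0xBDA3 + 0x6F63 = 0x12D06 → wrap carry → 0x2D07
  0x2D07 + 0x788D = 0x0A594
One's-complement sum = 0xA594.
Checksum = ~0xA594 & 0xFFFF = 0x5A6B.

5A6B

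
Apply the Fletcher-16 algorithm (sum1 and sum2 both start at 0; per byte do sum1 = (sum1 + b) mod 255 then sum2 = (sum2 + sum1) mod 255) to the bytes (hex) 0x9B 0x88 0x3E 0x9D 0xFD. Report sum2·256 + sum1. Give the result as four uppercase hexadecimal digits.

Running sums (mod 255):
  after byte 0 (0x9B): sum1=155, sum2=155
  after byte 1 (0x88): sum1=36, sum2=191
  after byte 2 (0x3E): sum1=98, sum2=34
  after byte 3 (0x9D): sum1=0, sum2=34
  after byte 4 (0xFD): sum1=253, sum2=32
Checksum = sum2·256 + sum1 = 32·256 + 253 = 8445 = 0x20FD.

20FD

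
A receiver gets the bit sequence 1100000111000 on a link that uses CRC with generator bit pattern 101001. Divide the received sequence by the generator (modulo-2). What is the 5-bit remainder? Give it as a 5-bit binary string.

00000

Modulo-2 division of 1100000111000 by 101001:
  pos 0: 110000 XOR 101001 = 011001
  pos 1: 110010 XOR 101001 = 011011
  pos 2: 110111 XOR 101001 = 011110
  pos 3: 111101 XOR 101001 = 010100
  pos 4: 101001 XOR 101001 = 000000
Remainder = 00000 (zero — the frame passes the CRC check).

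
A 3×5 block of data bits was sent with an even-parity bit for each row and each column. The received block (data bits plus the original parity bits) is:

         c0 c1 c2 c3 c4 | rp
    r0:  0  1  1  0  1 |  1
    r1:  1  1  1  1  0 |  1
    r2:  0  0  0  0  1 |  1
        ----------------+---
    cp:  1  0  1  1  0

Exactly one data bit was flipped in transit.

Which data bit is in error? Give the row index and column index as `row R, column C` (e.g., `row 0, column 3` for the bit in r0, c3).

Recompute each row's even parity and compare to rp:
  r0: data parity 1, sent rp 1 → ok
  r1: data parity 0, sent rp 1 → mismatch
  r2: data parity 1, sent rp 1 → ok
Recompute each column's even parity and compare to cp:
  c0: data parity 1, sent cp 1 → ok
  c1: data parity 0, sent cp 0 → ok
  c2: data parity 0, sent cp 1 → mismatch
  c3: data parity 1, sent cp 1 → ok
  c4: data parity 0, sent cp 0 → ok
Exactly one row (r1) and one column (c2) fail → the flipped bit is at their intersection.

row 1, column 2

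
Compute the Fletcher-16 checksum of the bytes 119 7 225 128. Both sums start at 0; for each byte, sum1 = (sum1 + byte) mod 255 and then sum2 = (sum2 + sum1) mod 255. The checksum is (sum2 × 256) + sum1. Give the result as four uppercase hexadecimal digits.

Running sums (mod 255):
  after byte 0 (119): sum1=119, sum2=119
  after byte 1 (7): sum1=126, sum2=245
  after byte 2 (225): sum1=96, sum2=86
  after byte 3 (128): sum1=224, sum2=55
Checksum = sum2·256 + sum1 = 55·256 + 224 = 14304 = 0x37E0.

37E0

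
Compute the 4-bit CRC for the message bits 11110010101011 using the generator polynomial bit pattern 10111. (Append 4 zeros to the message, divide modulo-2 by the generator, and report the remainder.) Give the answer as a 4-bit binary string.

0100

Append 4 zeros: 111100101010110000. Divide by 10111 (XOR where the leading bit is 1):
  pos 0: 11110 XOR 10111 = 01001
  pos 1: 10010 XOR 10111 = 00101
  pos 3: 10110 XOR 10111 = 00001
  pos 7: 11010 XOR 10111 = 01101
  pos 8: 11011 XOR 10111 = 01100
  pos 9: 11001 XOR 10111 = 01110
  pos 10: 11100 XOR 10111 = 01011
  pos 11: 10110 XOR 10111 = 00001
Remainder (last 4 bits) = 0100. This is the CRC / FCS.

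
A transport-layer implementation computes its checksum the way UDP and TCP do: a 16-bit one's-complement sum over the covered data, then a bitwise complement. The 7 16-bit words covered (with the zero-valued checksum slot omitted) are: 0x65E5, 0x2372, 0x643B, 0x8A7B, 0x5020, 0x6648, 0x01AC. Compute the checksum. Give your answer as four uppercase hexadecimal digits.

One's-complement addition (fold any carry out of bit 15 back into bit 0):
  0x65E5 + 0x2372 = 0x08957
  0x8957 + 0x643B = 0x0ED92
  0xED92 + 0x8A7B = 0x1780D → wrap carry → 0x780E
  0x780E + 0x5020 = 0x0C82E
  0xC82E + 0x6648 = 0x12E76 → wrap carry → 0x2E77
  0x2E77 + 0x01AC = 0x03023
One's-complement sum = 0x3023.
Checksum = ~0x3023 & 0xFFFF = 0xCFDC.

CFDC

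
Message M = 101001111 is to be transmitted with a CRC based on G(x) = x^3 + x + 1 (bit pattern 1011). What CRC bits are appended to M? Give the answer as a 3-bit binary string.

Append 3 zeros: 101001111000. Divide by 1011 (XOR where the leading bit is 1):
  pos 0: 1010 XOR 1011 = 0001
  pos 3: 1011 XOR 1011 = 0000
  pos 7: 1100 XOR 1011 = 0111
  pos 8: 1110 XOR 1011 = 0101
Remainder (last 3 bits) = 101. This is the CRC / FCS.

101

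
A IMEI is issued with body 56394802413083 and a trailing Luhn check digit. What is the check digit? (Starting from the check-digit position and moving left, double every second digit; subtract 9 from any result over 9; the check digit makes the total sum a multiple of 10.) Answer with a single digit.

2

Partial digits right→left: 3 8 0 3 1 4 2 0 8 4 9 3 6 5
Double every second digit counting from the check-digit position (so the 1st, 3rd, 5th, ... of the partial from the right).
  doubled (with −9 where >9): 6 0 2 4 7 9 3 → sum 31
  kept as-is: 8 3 4 0 4 3 5 → sum 27
Total = 31 + 27 = 58.
Check digit = (10 − (58 mod 10)) mod 10 = 2.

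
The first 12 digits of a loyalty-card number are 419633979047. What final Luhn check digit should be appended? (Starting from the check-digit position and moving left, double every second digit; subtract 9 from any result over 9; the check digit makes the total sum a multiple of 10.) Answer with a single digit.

1

Partial digits right→left: 7 4 0 9 7 9 3 3 6 9 1 4
Double every second digit counting from the check-digit position (so the 1st, 3rd, 5th, ... of the partial from the right).
  doubled (with −9 where >9): 5 0 5 6 3 2 → sum 21
  kept as-is: 4 9 9 3 9 4 → sum 38
Total = 21 + 38 = 59.
Check digit = (10 − (59 mod 10)) mod 10 = 1.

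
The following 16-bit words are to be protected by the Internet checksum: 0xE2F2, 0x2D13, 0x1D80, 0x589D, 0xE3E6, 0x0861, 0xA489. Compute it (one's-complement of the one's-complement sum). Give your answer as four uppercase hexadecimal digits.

One's-complement addition (fold any carry out of bit 15 back into bit 0):
  0xE2F2 + 0x2D13 = 0x11005 → wrap carry → 0x1006
  0x1006 + 0x1D80 = 0x02D86
  0x2D86 + 0x589D = 0x08623
  0x8623 + 0xE3E6 = 0x16A09 → wrap carry → 0x6A0A
  0x6A0A + 0x0861 = 0x0726B
  0x726B + 0xA489 = 0x116F4 → wrap carry → 0x16F5
One's-complement sum = 0x16F5.
Checksum = ~0x16F5 & 0xFFFF = 0xE90A.

E90A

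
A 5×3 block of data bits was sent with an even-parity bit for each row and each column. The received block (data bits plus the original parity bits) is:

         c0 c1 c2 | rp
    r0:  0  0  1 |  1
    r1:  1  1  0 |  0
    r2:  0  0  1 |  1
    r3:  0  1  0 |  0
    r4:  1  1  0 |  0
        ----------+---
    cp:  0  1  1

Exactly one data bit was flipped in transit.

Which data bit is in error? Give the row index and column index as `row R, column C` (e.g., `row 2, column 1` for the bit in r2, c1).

Recompute each row's even parity and compare to rp:
  r0: data parity 1, sent rp 1 → ok
  r1: data parity 0, sent rp 0 → ok
  r2: data parity 1, sent rp 1 → ok
  r3: data parity 1, sent rp 0 → mismatch
  r4: data parity 0, sent rp 0 → ok
Recompute each column's even parity and compare to cp:
  c0: data parity 0, sent cp 0 → ok
  c1: data parity 1, sent cp 1 → ok
  c2: data parity 0, sent cp 1 → mismatch
Exactly one row (r3) and one column (c2) fail → the flipped bit is at their intersection.

row 3, column 2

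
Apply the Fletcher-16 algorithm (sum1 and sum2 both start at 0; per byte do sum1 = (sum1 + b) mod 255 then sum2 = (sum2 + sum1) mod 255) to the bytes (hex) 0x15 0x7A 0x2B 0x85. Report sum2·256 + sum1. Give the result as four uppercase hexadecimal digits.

Running sums (mod 255):
  after byte 0 (0x15): sum1=21, sum2=21
  after byte 1 (0x7A): sum1=143, sum2=164
  after byte 2 (0x2B): sum1=186, sum2=95
  after byte 3 (0x85): sum1=64, sum2=159
Checksum = sum2·256 + sum1 = 159·256 + 64 = 40768 = 0x9F40.

9F40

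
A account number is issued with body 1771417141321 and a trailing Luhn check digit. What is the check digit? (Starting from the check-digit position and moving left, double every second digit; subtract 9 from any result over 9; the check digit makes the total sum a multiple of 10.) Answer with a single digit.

1

Partial digits right→left: 1 2 3 1 4 1 7 1 4 1 7 7 1
Double every second digit counting from the check-digit position (so the 1st, 3rd, 5th, ... of the partial from the right).
  doubled (with −9 where >9): 2 6 8 5 8 5 2 → sum 36
  kept as-is: 2 1 1 1 1 7 → sum 13
Total = 36 + 13 = 49.
Check digit = (10 − (49 mod 10)) mod 10 = 1.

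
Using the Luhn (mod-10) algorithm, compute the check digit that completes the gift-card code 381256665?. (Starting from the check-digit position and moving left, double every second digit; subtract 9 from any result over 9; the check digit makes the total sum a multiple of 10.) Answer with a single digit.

Partial digits right→left: 5 6 6 6 5 2 1 8 3
Double every second digit counting from the check-digit position (so the 1st, 3rd, 5th, ... of the partial from the right).
  doubled (with −9 where >9): 1 3 1 2 6 → sum 13
  kept as-is: 6 6 2 8 → sum 22
Total = 13 + 22 = 35.
Check digit = (10 − (35 mod 10)) mod 10 = 5.

5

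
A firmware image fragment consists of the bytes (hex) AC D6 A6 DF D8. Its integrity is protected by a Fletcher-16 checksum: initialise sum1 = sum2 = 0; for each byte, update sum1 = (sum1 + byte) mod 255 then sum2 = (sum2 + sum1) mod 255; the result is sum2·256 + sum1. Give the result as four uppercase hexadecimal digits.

47E2

Running sums (mod 255):
  after byte 0 (AC): sum1=172, sum2=172
  after byte 1 (D6): sum1=131, sum2=48
  after byte 2 (A6): sum1=42, sum2=90
  after byte 3 (DF): sum1=10, sum2=100
  after byte 4 (D8): sum1=226, sum2=71
Checksum = sum2·256 + sum1 = 71·256 + 226 = 18402 = 0x47E2.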